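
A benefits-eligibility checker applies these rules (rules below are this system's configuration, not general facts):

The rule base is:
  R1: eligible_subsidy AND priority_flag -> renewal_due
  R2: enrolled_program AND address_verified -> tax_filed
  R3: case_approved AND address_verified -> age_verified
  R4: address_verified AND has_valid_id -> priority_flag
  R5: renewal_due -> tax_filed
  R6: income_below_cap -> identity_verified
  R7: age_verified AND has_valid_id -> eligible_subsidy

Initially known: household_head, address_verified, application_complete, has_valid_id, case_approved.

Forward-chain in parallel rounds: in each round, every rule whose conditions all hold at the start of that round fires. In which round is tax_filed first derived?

4

Round 1 fires R3, R4, giving age_verified, priority_flag.
Round 2 fires R7, giving eligible_subsidy.
Round 3 fires R1, giving renewal_due.
Round 4 fires R5, giving tax_filed.
tax_filed first appears in round 4.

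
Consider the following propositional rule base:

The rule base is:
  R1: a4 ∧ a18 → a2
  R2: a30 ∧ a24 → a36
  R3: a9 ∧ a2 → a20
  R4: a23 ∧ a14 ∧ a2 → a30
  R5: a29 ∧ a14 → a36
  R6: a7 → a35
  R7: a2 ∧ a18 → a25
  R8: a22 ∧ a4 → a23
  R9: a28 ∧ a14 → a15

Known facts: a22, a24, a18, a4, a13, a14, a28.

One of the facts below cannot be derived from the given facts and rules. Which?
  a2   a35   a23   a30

Round 1 fires R1, R8, R9, giving a2, a23, a15.
Round 2 fires R4, R7, giving a30, a25.
Round 3 fires R2, giving a36.
Derived: a2 (round 1), a30 (round 2), a23 (round 1). a35 never appears in any round.

a35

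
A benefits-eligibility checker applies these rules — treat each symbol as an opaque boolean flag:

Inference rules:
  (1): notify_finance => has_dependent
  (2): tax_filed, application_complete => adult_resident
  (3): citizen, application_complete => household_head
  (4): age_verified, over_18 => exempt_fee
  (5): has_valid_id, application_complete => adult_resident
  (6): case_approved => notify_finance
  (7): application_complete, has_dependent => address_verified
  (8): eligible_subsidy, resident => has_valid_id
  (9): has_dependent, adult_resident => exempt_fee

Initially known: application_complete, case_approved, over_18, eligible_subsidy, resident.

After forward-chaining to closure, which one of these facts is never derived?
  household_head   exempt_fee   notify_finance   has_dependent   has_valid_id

Round 1: (6) [case_approved => notify_finance]; (8) [eligible_subsidy, resident => has_valid_id]. Adds notify_finance, has_valid_id.
Round 2: (1) [notify_finance => has_dependent]; (5) [has_valid_id, application_complete => adult_resident]. Adds has_dependent, adult_resident.
Round 3: (7) [application_complete, has_dependent => address_verified]; (9) [has_dependent, adult_resident => exempt_fee]. Adds address_verified, exempt_fee.
Derived: notify_finance (round 1), has_valid_id (round 1), exempt_fee (round 3), has_dependent (round 2). household_head never appears in any round.

household_head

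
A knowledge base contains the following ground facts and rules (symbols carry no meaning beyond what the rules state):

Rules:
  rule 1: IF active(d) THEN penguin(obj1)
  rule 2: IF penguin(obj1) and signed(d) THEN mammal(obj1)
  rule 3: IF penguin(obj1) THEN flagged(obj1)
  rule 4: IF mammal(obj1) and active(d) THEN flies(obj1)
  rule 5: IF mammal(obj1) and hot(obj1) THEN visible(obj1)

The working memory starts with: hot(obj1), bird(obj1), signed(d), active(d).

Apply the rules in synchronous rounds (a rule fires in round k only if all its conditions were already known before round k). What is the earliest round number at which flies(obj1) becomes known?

Round 1: rule 1 [IF active(d) THEN penguin(obj1)]. Adds penguin(obj1).
Round 2: rule 2 [IF penguin(obj1) and signed(d) THEN mammal(obj1)]; rule 3 [IF penguin(obj1) THEN flagged(obj1)]. Adds mammal(obj1), flagged(obj1).
Round 3: rule 4 [IF mammal(obj1) and active(d) THEN flies(obj1)]; rule 5 [IF mammal(obj1) and hot(obj1) THEN visible(obj1)]. Adds flies(obj1), visible(obj1).
flies(obj1) first appears in round 3.

3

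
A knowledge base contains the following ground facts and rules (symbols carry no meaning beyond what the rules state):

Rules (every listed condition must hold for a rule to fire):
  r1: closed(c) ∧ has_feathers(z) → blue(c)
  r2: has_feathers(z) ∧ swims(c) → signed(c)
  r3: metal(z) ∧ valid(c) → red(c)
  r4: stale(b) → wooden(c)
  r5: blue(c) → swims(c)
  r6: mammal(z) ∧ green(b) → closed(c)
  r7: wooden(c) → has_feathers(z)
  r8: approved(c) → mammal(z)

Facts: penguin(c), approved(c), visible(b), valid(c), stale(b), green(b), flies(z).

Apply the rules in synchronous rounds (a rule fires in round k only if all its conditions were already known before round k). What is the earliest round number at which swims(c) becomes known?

4

Round 1: r4 [stale(b) → wooden(c)]; r8 [approved(c) → mammal(z)]. New: wooden(c), mammal(z).
Round 2: r6 [mammal(z) ∧ green(b) → closed(c)]; r7 [wooden(c) → has_feathers(z)]. New: closed(c), has_feathers(z).
Round 3: r1 [closed(c) ∧ has_feathers(z) → blue(c)]. New: blue(c).
Round 4: r5 [blue(c) → swims(c)]. New: swims(c).
swims(c) first appears in round 4.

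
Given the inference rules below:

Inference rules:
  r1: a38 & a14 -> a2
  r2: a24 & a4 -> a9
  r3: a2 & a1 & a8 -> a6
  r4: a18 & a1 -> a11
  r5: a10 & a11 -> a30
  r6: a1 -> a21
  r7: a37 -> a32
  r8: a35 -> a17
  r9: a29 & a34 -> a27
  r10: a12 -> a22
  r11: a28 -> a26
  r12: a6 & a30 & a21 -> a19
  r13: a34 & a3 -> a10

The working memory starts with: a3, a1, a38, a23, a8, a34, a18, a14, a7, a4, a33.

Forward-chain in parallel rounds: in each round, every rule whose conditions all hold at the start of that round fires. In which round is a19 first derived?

3

Round 1 fires r1, r4, r6, r13, giving a2, a11, a21, a10.
Round 2 fires r3, r5, giving a6, a30.
Round 3 fires r12, giving a19.
a19 first appears in round 3.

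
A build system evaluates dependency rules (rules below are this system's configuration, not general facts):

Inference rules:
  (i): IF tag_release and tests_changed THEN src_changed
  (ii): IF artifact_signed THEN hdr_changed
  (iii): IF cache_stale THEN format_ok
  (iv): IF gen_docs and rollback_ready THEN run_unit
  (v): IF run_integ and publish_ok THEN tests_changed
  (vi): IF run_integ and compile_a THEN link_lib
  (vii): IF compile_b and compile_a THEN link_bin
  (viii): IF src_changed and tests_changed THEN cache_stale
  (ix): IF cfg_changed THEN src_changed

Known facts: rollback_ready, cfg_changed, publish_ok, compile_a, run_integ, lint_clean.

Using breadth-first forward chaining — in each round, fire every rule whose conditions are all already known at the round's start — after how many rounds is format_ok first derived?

3

[1] (v) [IF run_integ and publish_ok THEN tests_changed]; (vi) [IF run_integ and compile_a THEN link_lib]; (ix) [IF cfg_changed THEN src_changed]. ⇒ new: tests_changed, link_lib, src_changed.
[2] (viii) [IF src_changed and tests_changed THEN cache_stale]. ⇒ new: cache_stale.
[3] (iii) [IF cache_stale THEN format_ok]. ⇒ new: format_ok.
format_ok first appears in round 3.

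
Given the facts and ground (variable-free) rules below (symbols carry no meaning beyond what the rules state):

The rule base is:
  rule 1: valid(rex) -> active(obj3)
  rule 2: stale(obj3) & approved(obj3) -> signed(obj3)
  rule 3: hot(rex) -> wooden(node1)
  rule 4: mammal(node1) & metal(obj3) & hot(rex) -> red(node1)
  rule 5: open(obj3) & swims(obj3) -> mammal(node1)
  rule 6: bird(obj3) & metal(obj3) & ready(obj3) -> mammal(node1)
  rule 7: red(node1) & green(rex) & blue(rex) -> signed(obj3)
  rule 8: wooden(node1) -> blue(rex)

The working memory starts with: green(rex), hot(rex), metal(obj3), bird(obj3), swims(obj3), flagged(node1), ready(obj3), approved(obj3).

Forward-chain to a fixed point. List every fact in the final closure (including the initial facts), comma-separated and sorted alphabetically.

approved(obj3), bird(obj3), blue(rex), flagged(node1), green(rex), hot(rex), mammal(node1), metal(obj3), ready(obj3), red(node1), signed(obj3), swims(obj3), wooden(node1)

Round 1: rule 3 [hot(rex) -> wooden(node1)]; rule 6 [bird(obj3) & metal(obj3) & ready(obj3) -> mammal(node1)]. Adds wooden(node1), mammal(node1).
Round 2: rule 4 [mammal(node1) & metal(obj3) & hot(rex) -> red(node1)]; rule 8 [wooden(node1) -> blue(rex)]. Adds red(node1), blue(rex).
Round 3: rule 7 [red(node1) & green(rex) & blue(rex) -> signed(obj3)]. Adds signed(obj3).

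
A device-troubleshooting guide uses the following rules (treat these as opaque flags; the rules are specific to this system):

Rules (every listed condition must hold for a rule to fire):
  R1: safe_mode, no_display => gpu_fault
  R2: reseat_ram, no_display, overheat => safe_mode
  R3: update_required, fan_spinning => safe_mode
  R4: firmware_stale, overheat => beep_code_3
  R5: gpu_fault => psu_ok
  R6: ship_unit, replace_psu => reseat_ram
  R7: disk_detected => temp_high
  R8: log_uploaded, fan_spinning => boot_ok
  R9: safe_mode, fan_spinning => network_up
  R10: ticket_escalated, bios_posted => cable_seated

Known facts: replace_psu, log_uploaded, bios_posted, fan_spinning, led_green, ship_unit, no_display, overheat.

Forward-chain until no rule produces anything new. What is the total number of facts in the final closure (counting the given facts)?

14

Round 1: R6 [ship_unit, replace_psu => reseat_ram]; R8 [log_uploaded, fan_spinning => boot_ok]. Adds reseat_ram, boot_ok.
Round 2: R2 [reseat_ram, no_display, overheat => safe_mode]. Adds safe_mode.
Round 3: R1 [safe_mode, no_display => gpu_fault]; R9 [safe_mode, fan_spinning => network_up]. Adds gpu_fault, network_up.
Round 4: R5 [gpu_fault => psu_ok]. Adds psu_ok.
Closure: {bios_posted, boot_ok, fan_spinning, gpu_fault, led_green, log_uploaded, network_up, no_display, overheat, psu_ok, replace_psu, reseat_ram, safe_mode, ship_unit} — 14 facts.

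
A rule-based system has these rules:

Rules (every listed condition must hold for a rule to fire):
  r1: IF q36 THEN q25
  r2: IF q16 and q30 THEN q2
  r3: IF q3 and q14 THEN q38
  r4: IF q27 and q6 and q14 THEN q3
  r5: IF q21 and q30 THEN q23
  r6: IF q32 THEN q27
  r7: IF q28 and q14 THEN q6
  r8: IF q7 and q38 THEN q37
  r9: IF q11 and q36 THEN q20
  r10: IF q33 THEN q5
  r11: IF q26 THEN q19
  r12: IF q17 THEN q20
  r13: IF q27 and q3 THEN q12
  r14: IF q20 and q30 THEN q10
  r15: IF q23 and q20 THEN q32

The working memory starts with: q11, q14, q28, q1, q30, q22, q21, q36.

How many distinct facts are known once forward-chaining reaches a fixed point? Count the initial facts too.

18

Round 1 fires r1, r5, r7, r9, giving q25, q23, q6, q20.
Round 2 fires r14, r15, giving q10, q32.
Round 3 fires r6, giving q27.
Round 4 fires r4, giving q3.
Round 5 fires r3, r13, giving q38, q12.
Closure: {q1, q10, q11, q12, q14, q20, q21, q22, q23, q25, q27, q28, q3, q30, q32, q36, q38, q6} — 18 facts.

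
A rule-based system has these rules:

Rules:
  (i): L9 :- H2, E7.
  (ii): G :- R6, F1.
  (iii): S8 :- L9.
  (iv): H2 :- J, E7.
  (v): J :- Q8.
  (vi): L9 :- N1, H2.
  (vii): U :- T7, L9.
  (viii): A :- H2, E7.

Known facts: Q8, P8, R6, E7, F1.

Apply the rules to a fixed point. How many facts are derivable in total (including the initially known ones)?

Round 1 fires (ii), (v), giving G, J.
Round 2 fires (iv), giving H2.
Round 3 fires (i), (viii), giving L9, A.
Round 4 fires (iii), giving S8.
Closure: {A, E7, F1, G, H2, J, L9, P8, Q8, R6, S8} — 11 facts.

11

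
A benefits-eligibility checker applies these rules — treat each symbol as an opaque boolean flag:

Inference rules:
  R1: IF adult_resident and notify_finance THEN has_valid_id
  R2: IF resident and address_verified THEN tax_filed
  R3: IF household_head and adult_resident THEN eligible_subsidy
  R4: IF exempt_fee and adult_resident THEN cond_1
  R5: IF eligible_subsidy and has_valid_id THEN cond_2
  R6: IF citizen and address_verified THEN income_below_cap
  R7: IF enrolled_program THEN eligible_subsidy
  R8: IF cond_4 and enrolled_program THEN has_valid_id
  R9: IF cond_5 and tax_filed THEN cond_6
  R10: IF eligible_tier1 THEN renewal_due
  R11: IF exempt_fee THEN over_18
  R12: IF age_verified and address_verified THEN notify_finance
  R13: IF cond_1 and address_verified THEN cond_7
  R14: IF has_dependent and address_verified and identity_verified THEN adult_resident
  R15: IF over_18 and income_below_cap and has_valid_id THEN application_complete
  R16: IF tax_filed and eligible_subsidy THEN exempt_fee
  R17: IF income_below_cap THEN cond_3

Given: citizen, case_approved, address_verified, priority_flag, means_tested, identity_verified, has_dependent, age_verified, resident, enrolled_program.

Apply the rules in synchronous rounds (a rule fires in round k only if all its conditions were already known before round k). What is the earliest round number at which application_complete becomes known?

Round 1: R2 [IF resident and address_verified THEN tax_filed]; R6 [IF citizen and address_verified THEN income_below_cap]; R7 [IF enrolled_program THEN eligible_subsidy]; R12 [IF age_verified and address_verified THEN notify_finance]; R14 [IF has_dependent and address_verified and identity_verified THEN adult_resident]. Adds tax_filed, income_below_cap, eligible_subsidy, notify_finance, adult_resident.
Round 2: R1 [IF adult_resident and notify_finance THEN has_valid_id]; R16 [IF tax_filed and eligible_subsidy THEN exempt_fee]; R17 [IF income_below_cap THEN cond_3]. Adds has_valid_id, exempt_fee, cond_3.
Round 3: R4 [IF exempt_fee and adult_resident THEN cond_1]; R5 [IF eligible_subsidy and has_valid_id THEN cond_2]; R11 [IF exempt_fee THEN over_18]. Adds cond_1, cond_2, over_18.
Round 4: R13 [IF cond_1 and address_verified THEN cond_7]; R15 [IF over_18 and income_below_cap and has_valid_id THEN application_complete]. Adds cond_7, application_complete.
application_complete first appears in round 4.

4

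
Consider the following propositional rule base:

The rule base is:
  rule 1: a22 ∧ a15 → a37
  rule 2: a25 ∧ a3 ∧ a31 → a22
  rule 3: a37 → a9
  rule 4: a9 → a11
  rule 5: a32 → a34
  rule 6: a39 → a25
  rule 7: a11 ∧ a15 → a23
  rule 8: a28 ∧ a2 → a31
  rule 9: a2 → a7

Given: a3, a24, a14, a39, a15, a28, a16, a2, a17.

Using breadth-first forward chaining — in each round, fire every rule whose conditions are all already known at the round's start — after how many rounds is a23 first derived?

Round 1: rule 6 [a39 → a25]; rule 8 [a28 ∧ a2 → a31]; rule 9 [a2 → a7]. Adds a25, a31, a7.
Round 2: rule 2 [a25 ∧ a3 ∧ a31 → a22]. Adds a22.
Round 3: rule 1 [a22 ∧ a15 → a37]. Adds a37.
Round 4: rule 3 [a37 → a9]. Adds a9.
Round 5: rule 4 [a9 → a11]. Adds a11.
Round 6: rule 7 [a11 ∧ a15 → a23]. Adds a23.
a23 first appears in round 6.

6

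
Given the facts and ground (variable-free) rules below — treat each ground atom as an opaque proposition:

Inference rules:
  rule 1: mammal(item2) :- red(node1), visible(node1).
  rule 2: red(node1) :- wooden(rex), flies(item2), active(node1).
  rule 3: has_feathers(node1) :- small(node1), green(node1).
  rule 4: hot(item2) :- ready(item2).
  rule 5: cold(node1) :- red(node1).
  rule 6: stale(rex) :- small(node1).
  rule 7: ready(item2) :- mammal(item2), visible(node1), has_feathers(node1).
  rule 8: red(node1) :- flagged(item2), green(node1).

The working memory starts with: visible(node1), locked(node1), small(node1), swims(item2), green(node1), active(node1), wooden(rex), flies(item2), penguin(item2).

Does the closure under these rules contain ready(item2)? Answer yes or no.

yes

Round 1 fires rule 2, rule 3, rule 6, giving red(node1), has_feathers(node1), stale(rex).
Round 2 fires rule 1, rule 5, giving mammal(item2), cold(node1).
Round 3 fires rule 7, giving ready(item2).
Round 4 fires rule 4, giving hot(item2).
ready(item2) appears in round 3, so it is derivable.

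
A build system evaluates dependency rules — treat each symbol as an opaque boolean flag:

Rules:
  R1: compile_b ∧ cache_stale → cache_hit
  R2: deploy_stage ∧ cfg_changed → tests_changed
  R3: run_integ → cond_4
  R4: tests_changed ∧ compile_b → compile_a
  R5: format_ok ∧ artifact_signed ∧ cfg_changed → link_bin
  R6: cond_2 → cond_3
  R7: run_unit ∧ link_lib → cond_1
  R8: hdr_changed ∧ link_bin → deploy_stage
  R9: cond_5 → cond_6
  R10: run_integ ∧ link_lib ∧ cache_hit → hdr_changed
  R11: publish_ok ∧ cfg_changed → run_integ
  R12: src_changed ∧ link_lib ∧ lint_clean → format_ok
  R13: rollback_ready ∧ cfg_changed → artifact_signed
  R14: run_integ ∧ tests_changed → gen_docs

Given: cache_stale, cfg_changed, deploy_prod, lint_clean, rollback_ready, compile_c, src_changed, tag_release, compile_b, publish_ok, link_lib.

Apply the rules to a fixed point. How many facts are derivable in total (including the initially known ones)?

[1] R1 [compile_b ∧ cache_stale → cache_hit]; R11 [publish_ok ∧ cfg_changed → run_integ]; R12 [src_changed ∧ link_lib ∧ lint_clean → format_ok]; R13 [rollback_ready ∧ cfg_changed → artifact_signed]. ⇒ new: cache_hit, run_integ, format_ok, artifact_signed.
[2] R3 [run_integ → cond_4]; R5 [format_ok ∧ artifact_signed ∧ cfg_changed → link_bin]; R10 [run_integ ∧ link_lib ∧ cache_hit → hdr_changed]. ⇒ new: cond_4, link_bin, hdr_changed.
[3] R8 [hdr_changed ∧ link_bin → deploy_stage]. ⇒ new: deploy_stage.
[4] R2 [deploy_stage ∧ cfg_changed → tests_changed]. ⇒ new: tests_changed.
[5] R4 [tests_changed ∧ compile_b → compile_a]; R14 [run_integ ∧ tests_changed → gen_docs]. ⇒ new: compile_a, gen_docs.
Closure: {artifact_signed, cache_hit, cache_stale, cfg_changed, compile_a, compile_b, compile_c, cond_4, deploy_prod, deploy_stage, format_ok, gen_docs, hdr_changed, link_bin, link_lib, lint_clean, publish_ok, rollback_ready, run_integ, src_changed, tag_release, tests_changed} — 22 facts.

22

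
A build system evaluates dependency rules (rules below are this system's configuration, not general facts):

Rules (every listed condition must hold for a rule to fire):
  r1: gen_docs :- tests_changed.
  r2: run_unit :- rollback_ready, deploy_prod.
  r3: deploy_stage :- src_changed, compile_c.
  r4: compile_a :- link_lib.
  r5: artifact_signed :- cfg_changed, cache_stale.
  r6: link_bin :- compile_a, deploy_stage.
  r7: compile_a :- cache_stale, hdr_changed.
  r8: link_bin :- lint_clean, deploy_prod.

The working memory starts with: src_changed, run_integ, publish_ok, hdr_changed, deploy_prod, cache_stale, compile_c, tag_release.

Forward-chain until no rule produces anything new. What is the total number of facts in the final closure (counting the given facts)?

Round 1 fires r3, r7, giving deploy_stage, compile_a.
Round 2 fires r6, giving link_bin.
Closure: {cache_stale, compile_a, compile_c, deploy_prod, deploy_stage, hdr_changed, link_bin, publish_ok, run_integ, src_changed, tag_release} — 11 facts.

11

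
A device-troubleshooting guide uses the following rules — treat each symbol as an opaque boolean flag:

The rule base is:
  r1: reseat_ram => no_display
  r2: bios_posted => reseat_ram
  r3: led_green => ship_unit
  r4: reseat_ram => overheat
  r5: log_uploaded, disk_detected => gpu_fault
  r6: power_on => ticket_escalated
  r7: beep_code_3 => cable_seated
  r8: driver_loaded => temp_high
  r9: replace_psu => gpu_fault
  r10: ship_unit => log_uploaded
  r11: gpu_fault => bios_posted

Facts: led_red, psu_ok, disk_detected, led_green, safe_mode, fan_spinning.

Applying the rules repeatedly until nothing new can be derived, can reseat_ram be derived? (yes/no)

[1] r3 [led_green => ship_unit]. ⇒ new: ship_unit.
[2] r10 [ship_unit => log_uploaded]. ⇒ new: log_uploaded.
[3] r5 [log_uploaded, disk_detected => gpu_fault]. ⇒ new: gpu_fault.
[4] r11 [gpu_fault => bios_posted]. ⇒ new: bios_posted.
[5] r2 [bios_posted => reseat_ram]. ⇒ new: reseat_ram.
[6] r1 [reseat_ram => no_display]; r4 [reseat_ram => overheat]. ⇒ new: no_display, overheat.
reseat_ram appears in round 5, so it is derivable.

yes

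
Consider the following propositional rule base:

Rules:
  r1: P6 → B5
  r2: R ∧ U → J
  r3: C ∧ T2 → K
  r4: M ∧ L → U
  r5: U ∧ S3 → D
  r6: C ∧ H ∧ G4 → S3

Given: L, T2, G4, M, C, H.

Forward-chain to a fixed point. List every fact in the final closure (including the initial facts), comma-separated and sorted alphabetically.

Round 1 — r3, r4, r6, derive K, U, S3.
Round 2 — r5, derive D.

C, D, G4, H, K, L, M, S3, T2, U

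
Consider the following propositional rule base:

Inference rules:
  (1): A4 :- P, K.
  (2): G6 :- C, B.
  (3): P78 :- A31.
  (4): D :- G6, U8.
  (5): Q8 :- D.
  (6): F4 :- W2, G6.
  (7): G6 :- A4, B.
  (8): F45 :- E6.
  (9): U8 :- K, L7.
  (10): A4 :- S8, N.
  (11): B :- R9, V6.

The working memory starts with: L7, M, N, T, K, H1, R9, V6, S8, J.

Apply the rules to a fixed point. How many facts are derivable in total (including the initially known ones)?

Round 1 fires (9), (10), (11), giving U8, A4, B.
Round 2 fires (7), giving G6.
Round 3 fires (4), giving D.
Round 4 fires (5), giving Q8.
Closure: {A4, B, D, G6, H1, J, K, L7, M, N, Q8, R9, S8, T, U8, V6} — 16 facts.

16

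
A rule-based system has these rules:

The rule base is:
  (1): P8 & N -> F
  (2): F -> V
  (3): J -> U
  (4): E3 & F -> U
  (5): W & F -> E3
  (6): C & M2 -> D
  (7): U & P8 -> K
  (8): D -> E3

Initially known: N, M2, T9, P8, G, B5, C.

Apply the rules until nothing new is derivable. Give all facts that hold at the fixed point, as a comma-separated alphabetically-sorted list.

Round 1 fires (1), (6), giving F, D.
Round 2 fires (2), (8), giving V, E3.
Round 3 fires (4), giving U.
Round 4 fires (7), giving K.

B5, C, D, E3, F, G, K, M2, N, P8, T9, U, V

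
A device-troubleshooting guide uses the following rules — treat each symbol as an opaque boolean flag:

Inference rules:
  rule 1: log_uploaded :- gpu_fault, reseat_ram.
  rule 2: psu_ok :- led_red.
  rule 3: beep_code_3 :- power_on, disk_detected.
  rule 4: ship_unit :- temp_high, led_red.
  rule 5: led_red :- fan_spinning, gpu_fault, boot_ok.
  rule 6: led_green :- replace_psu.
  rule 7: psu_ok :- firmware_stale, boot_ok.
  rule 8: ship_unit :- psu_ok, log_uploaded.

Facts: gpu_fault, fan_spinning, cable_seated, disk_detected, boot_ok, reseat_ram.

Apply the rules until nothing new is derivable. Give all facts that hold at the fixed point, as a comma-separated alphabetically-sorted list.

boot_ok, cable_seated, disk_detected, fan_spinning, gpu_fault, led_red, log_uploaded, psu_ok, reseat_ram, ship_unit

Round 1: rule 1 [log_uploaded :- gpu_fault, reseat_ram.]; rule 5 [led_red :- fan_spinning, gpu_fault, boot_ok.]. New: log_uploaded, led_red.
Round 2: rule 2 [psu_ok :- led_red.]. New: psu_ok.
Round 3: rule 8 [ship_unit :- psu_ok, log_uploaded.]. New: ship_unit.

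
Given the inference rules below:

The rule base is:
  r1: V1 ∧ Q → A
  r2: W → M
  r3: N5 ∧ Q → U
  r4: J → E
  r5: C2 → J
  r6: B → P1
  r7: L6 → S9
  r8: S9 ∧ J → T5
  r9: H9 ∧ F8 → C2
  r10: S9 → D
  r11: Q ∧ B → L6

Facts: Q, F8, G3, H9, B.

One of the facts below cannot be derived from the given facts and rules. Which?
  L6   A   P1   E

A

[1] r6 [B → P1]; r9 [H9 ∧ F8 → C2]; r11 [Q ∧ B → L6]. ⇒ new: P1, C2, L6.
[2] r5 [C2 → J]; r7 [L6 → S9]. ⇒ new: J, S9.
[3] r4 [J → E]; r8 [S9 ∧ J → T5]; r10 [S9 → D]. ⇒ new: E, T5, D.
Derived: P1 (round 1), L6 (round 1), E (round 3). A never appears in any round.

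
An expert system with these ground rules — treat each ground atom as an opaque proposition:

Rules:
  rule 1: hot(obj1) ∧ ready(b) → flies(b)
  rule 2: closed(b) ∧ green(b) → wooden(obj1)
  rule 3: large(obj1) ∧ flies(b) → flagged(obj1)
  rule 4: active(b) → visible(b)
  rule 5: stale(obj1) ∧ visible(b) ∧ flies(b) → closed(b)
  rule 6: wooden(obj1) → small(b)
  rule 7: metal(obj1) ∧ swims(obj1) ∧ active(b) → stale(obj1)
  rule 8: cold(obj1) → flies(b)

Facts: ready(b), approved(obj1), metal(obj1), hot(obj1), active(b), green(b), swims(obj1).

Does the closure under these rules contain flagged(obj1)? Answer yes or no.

Round 1 fires rule 1, rule 4, rule 7, giving flies(b), visible(b), stale(obj1).
Round 2 fires rule 5, giving closed(b).
Round 3 fires rule 2, giving wooden(obj1).
Round 4 fires rule 6, giving small(b).
Fixed point reached. flagged(obj1) is concluded only by rule 3; rule 3 needs large(obj1) (never derived).

no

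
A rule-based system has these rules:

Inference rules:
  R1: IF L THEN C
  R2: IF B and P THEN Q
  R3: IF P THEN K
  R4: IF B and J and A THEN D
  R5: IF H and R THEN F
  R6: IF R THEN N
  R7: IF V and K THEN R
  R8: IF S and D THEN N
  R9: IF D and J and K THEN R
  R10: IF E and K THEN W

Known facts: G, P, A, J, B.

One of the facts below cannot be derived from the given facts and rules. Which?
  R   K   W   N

W

Round 1 — R2, R3, R4, derive Q, K, D.
Round 2 — R9, derive R.
Round 3 — R6, derive N.
Derived: R (round 2), N (round 3), K (round 1). W never appears in any round.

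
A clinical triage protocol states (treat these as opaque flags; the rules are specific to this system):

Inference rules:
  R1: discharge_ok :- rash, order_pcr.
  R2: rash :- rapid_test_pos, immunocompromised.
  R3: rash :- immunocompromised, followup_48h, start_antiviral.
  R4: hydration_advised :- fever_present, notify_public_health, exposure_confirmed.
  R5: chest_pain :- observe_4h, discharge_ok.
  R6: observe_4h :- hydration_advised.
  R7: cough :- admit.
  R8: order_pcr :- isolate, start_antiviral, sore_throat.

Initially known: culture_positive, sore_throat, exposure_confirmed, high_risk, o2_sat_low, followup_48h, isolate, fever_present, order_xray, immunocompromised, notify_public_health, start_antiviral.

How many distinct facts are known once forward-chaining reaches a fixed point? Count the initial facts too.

Round 1: R3 [rash :- immunocompromised, followup_48h, start_antiviral.]; R4 [hydration_advised :- fever_present, notify_public_health, exposure_confirmed.]; R8 [order_pcr :- isolate, start_antiviral, sore_throat.]. Adds rash, hydration_advised, order_pcr.
Round 2: R1 [discharge_ok :- rash, order_pcr.]; R6 [observe_4h :- hydration_advised.]. Adds discharge_ok, observe_4h.
Round 3: R5 [chest_pain :- observe_4h, discharge_ok.]. Adds chest_pain.
Closure: {chest_pain, culture_positive, discharge_ok, exposure_confirmed, fever_present, followup_48h, high_risk, hydration_advised, immunocompromised, isolate, notify_public_health, o2_sat_low, observe_4h, order_pcr, order_xray, rash, sore_throat, start_antiviral} — 18 facts.

18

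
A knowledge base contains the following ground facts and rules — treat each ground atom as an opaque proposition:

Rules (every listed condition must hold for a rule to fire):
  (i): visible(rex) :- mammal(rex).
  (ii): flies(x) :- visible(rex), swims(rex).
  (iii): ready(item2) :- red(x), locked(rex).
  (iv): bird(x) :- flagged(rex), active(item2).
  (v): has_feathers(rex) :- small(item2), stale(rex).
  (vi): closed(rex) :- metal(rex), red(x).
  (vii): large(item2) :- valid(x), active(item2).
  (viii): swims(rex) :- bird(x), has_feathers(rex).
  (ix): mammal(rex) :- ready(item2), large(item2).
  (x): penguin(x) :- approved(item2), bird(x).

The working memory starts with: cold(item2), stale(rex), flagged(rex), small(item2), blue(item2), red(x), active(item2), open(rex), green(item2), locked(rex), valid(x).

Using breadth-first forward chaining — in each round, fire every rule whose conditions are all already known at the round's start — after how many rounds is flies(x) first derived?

Round 1 — (iii), (iv), (v), (vii), derive ready(item2), bird(x), has_feathers(rex), large(item2).
Round 2 — (viii), (ix), derive swims(rex), mammal(rex).
Round 3 — (i), derive visible(rex).
Round 4 — (ii), derive flies(x).
flies(x) first appears in round 4.

4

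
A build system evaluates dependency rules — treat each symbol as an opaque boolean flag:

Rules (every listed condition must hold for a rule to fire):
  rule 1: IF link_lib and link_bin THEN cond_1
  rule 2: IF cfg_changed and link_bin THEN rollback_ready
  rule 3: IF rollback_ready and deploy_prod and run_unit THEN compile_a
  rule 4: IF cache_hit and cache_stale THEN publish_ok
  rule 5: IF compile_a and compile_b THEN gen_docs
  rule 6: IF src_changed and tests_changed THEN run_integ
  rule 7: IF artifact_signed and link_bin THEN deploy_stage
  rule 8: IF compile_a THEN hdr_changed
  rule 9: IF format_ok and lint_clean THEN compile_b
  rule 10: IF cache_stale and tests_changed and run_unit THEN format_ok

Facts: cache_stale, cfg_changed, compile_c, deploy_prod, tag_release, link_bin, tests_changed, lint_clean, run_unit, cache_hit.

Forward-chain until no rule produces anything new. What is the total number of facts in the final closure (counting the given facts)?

Round 1 fires rule 2, rule 4, rule 10, giving rollback_ready, publish_ok, format_ok.
Round 2 fires rule 3, rule 9, giving compile_a, compile_b.
Round 3 fires rule 5, rule 8, giving gen_docs, hdr_changed.
Closure: {cache_hit, cache_stale, cfg_changed, compile_a, compile_b, compile_c, deploy_prod, format_ok, gen_docs, hdr_changed, link_bin, lint_clean, publish_ok, rollback_ready, run_unit, tag_release, tests_changed} — 17 facts.

17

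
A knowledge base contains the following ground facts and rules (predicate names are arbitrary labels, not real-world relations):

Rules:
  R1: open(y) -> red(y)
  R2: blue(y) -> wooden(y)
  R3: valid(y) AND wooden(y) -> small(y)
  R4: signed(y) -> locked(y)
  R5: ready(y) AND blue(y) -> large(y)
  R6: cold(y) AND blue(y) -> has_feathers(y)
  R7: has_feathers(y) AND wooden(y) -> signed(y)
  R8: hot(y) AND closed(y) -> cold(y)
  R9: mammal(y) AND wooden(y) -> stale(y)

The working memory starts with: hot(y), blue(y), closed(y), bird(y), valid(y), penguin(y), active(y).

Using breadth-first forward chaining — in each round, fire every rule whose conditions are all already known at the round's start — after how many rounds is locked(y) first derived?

4

Round 1: R2 [blue(y) -> wooden(y)]; R8 [hot(y) AND closed(y) -> cold(y)]. New: wooden(y), cold(y).
Round 2: R3 [valid(y) AND wooden(y) -> small(y)]; R6 [cold(y) AND blue(y) -> has_feathers(y)]. New: small(y), has_feathers(y).
Round 3: R7 [has_feathers(y) AND wooden(y) -> signed(y)]. New: signed(y).
Round 4: R4 [signed(y) -> locked(y)]. New: locked(y).
locked(y) first appears in round 4.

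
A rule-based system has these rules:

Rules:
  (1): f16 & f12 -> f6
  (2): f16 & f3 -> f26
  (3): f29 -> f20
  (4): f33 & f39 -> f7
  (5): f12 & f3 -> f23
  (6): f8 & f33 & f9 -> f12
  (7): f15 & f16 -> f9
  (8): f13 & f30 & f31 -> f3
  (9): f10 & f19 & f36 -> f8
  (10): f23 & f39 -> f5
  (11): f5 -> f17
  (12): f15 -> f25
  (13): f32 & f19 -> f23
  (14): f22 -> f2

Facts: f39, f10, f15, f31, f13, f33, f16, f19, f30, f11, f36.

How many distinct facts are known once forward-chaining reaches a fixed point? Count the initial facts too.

22

[1] (4) [f33 & f39 -> f7]; (7) [f15 & f16 -> f9]; (8) [f13 & f30 & f31 -> f3]; (9) [f10 & f19 & f36 -> f8]; (12) [f15 -> f25]. ⇒ new: f7, f9, f3, f8, f25.
[2] (2) [f16 & f3 -> f26]; (6) [f8 & f33 & f9 -> f12]. ⇒ new: f26, f12.
[3] (1) [f16 & f12 -> f6]; (5) [f12 & f3 -> f23]. ⇒ new: f6, f23.
[4] (10) [f23 & f39 -> f5]. ⇒ new: f5.
[5] (11) [f5 -> f17]. ⇒ new: f17.
Closure: {f10, f11, f12, f13, f15, f16, f17, f19, f23, f25, f26, f3, f30, f31, f33, f36, f39, f5, f6, f7, f8, f9} — 22 facts.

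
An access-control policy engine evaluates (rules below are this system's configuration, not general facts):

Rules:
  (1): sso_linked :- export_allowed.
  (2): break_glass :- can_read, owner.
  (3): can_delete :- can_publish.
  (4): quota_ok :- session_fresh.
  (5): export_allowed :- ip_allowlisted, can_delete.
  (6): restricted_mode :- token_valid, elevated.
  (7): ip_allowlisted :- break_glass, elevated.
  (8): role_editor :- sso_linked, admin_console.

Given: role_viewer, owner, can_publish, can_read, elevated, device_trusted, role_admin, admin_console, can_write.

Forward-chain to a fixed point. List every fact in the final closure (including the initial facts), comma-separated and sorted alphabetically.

admin_console, break_glass, can_delete, can_publish, can_read, can_write, device_trusted, elevated, export_allowed, ip_allowlisted, owner, role_admin, role_editor, role_viewer, sso_linked

Round 1: (2) [break_glass :- can_read, owner.]; (3) [can_delete :- can_publish.]. New: break_glass, can_delete.
Round 2: (7) [ip_allowlisted :- break_glass, elevated.]. New: ip_allowlisted.
Round 3: (5) [export_allowed :- ip_allowlisted, can_delete.]. New: export_allowed.
Round 4: (1) [sso_linked :- export_allowed.]. New: sso_linked.
Round 5: (8) [role_editor :- sso_linked, admin_console.]. New: role_editor.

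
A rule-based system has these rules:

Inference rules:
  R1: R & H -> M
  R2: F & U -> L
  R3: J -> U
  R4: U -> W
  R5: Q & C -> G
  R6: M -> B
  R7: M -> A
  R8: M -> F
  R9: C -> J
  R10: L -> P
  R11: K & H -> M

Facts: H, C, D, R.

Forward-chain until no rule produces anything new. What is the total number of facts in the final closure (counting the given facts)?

Round 1: R1 [R & H -> M]; R9 [C -> J]. Adds M, J.
Round 2: R3 [J -> U]; R6 [M -> B]; R7 [M -> A]; R8 [M -> F]. Adds U, B, A, F.
Round 3: R2 [F & U -> L]; R4 [U -> W]. Adds L, W.
Round 4: R10 [L -> P]. Adds P.
Closure: {A, B, C, D, F, H, J, L, M, P, R, U, W} — 13 facts.

13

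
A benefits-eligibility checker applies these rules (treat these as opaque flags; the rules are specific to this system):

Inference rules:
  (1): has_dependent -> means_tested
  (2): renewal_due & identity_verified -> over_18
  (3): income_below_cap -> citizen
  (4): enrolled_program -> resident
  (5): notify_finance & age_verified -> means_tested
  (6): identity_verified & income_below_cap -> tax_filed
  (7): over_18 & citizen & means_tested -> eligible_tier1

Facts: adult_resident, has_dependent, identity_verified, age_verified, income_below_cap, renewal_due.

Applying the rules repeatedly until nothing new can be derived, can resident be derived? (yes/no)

[1] (1) [has_dependent -> means_tested]; (2) [renewal_due & identity_verified -> over_18]; (3) [income_below_cap -> citizen]; (6) [identity_verified & income_below_cap -> tax_filed]. ⇒ new: means_tested, over_18, citizen, tax_filed.
[2] (7) [over_18 & citizen & means_tested -> eligible_tier1]. ⇒ new: eligible_tier1.
Fixed point reached. resident is concluded only by (4); (4) needs enrolled_program (never derived).

no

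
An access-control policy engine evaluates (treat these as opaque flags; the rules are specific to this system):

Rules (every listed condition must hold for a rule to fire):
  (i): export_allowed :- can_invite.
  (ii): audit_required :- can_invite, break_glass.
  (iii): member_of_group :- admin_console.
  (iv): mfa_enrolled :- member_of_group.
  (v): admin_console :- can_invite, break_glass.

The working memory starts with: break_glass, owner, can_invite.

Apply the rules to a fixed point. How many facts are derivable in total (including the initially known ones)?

8

Round 1: (i) [export_allowed :- can_invite.]; (ii) [audit_required :- can_invite, break_glass.]; (v) [admin_console :- can_invite, break_glass.]. Adds export_allowed, audit_required, admin_console.
Round 2: (iii) [member_of_group :- admin_console.]. Adds member_of_group.
Round 3: (iv) [mfa_enrolled :- member_of_group.]. Adds mfa_enrolled.
Closure: {admin_console, audit_required, break_glass, can_invite, export_allowed, member_of_group, mfa_enrolled, owner} — 8 facts.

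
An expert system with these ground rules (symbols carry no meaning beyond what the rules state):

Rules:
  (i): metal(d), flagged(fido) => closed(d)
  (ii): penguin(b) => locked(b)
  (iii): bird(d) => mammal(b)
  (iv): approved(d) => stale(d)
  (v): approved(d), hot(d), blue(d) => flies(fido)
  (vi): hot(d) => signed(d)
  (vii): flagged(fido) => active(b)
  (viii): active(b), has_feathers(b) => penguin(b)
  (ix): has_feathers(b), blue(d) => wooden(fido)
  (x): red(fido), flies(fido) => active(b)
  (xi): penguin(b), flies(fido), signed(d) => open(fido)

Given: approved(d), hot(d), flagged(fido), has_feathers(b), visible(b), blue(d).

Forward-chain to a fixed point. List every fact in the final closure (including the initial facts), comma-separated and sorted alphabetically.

active(b), approved(d), blue(d), flagged(fido), flies(fido), has_feathers(b), hot(d), locked(b), open(fido), penguin(b), signed(d), stale(d), visible(b), wooden(fido)

Round 1 fires (iv), (v), (vi), (vii), (ix), giving stale(d), flies(fido), signed(d), active(b), wooden(fido).
Round 2 fires (viii), giving penguin(b).
Round 3 fires (ii), (xi), giving locked(b), open(fido).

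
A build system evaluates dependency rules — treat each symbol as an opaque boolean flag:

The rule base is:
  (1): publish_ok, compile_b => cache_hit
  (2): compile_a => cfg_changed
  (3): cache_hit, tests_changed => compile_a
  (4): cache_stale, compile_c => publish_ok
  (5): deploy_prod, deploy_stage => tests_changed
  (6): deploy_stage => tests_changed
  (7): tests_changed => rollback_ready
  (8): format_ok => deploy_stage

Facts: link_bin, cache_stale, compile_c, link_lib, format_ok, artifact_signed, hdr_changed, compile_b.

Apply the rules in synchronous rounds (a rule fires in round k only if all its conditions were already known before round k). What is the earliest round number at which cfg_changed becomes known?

4

[1] (4) [cache_stale, compile_c => publish_ok]; (8) [format_ok => deploy_stage]. ⇒ new: publish_ok, deploy_stage.
[2] (1) [publish_ok, compile_b => cache_hit]; (6) [deploy_stage => tests_changed]. ⇒ new: cache_hit, tests_changed.
[3] (3) [cache_hit, tests_changed => compile_a]; (7) [tests_changed => rollback_ready]. ⇒ new: compile_a, rollback_ready.
[4] (2) [compile_a => cfg_changed]. ⇒ new: cfg_changed.
cfg_changed first appears in round 4.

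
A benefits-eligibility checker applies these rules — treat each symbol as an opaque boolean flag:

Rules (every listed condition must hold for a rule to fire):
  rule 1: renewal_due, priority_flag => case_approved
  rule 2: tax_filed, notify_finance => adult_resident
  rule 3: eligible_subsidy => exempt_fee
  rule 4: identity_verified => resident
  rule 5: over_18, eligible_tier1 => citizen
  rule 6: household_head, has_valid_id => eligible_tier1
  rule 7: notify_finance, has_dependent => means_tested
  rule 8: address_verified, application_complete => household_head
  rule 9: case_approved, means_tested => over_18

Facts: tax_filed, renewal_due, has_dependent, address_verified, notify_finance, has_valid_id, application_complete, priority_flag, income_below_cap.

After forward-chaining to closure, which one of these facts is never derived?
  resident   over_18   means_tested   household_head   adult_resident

[1] rule 1 [renewal_due, priority_flag => case_approved]; rule 2 [tax_filed, notify_finance => adult_resident]; rule 7 [notify_finance, has_dependent => means_tested]; rule 8 [address_verified, application_complete => household_head]. ⇒ new: case_approved, adult_resident, means_tested, household_head.
[2] rule 6 [household_head, has_valid_id => eligible_tier1]; rule 9 [case_approved, means_tested => over_18]. ⇒ new: eligible_tier1, over_18.
[3] rule 5 [over_18, eligible_tier1 => citizen]. ⇒ new: citizen.
Derived: means_tested (round 1), adult_resident (round 1), over_18 (round 2), household_head (round 1). resident never appears in any round.

resident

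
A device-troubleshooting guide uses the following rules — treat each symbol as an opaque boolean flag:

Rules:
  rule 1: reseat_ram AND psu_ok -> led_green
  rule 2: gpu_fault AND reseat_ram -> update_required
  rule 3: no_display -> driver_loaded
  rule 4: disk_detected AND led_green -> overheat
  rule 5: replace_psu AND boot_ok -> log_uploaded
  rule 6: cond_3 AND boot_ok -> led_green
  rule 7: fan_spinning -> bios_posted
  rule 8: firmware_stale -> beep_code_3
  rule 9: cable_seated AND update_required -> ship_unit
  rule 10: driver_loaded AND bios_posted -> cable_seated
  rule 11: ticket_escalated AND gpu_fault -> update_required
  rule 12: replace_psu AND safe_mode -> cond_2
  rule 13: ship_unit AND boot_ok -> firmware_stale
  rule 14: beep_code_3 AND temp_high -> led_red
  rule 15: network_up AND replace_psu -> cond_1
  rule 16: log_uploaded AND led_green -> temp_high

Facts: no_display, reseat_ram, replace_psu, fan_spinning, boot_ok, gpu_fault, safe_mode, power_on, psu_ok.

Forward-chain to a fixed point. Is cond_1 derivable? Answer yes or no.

Round 1 fires rule 1, rule 2, rule 3, rule 5, rule 7, rule 12, giving led_green, update_required, driver_loaded, log_uploaded, bios_posted, cond_2.
Round 2 fires rule 10, rule 16, giving cable_seated, temp_high.
Round 3 fires rule 9, giving ship_unit.
Round 4 fires rule 13, giving firmware_stale.
Round 5 fires rule 8, giving beep_code_3.
Round 6 fires rule 14, giving led_red.
Fixed point reached. cond_1 is concluded only by rule 15; rule 15 needs network_up (never derived).

no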